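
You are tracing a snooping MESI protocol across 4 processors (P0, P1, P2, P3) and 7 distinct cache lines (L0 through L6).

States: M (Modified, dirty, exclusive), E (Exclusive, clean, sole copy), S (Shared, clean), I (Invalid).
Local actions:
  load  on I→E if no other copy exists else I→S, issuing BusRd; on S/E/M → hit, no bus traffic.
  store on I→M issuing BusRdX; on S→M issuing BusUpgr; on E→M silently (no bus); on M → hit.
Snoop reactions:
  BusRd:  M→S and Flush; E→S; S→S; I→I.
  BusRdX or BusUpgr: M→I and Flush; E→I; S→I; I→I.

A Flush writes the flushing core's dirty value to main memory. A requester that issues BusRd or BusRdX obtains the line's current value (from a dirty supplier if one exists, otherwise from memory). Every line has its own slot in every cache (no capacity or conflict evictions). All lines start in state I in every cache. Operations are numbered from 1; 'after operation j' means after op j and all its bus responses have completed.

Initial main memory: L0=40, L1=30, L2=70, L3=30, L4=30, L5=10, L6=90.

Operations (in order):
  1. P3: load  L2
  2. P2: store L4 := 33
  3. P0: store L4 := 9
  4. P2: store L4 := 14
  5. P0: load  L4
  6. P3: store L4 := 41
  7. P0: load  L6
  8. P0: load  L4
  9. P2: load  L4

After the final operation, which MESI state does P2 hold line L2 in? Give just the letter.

state = I

  op1 P3: load  L2 → I/I/I/E on L2; bus BusRd; mem=70
  op2 P2: store L4 := 33 → I/I/M/I on L4; bus BusRdX; mem=30
  op3 P0: store L4 := 9 → M/I/I/I on L4; bus BusRdX Flush; mem=33
  op4 P2: store L4 := 14 → I/I/M/I on L4; bus BusRdX Flush; mem=9
  op5 P0: load  L4 → S/I/S/I on L4; bus BusRd Flush; mem=14
  op6 P3: store L4 := 41 → I/I/I/M on L4; bus BusRdX; mem=14
  op7 P0: load  L6 → E/I/I/I on L6; bus BusRd; mem=90
  op8 P0: load  L4 → S/I/I/S on L4; bus BusRd Flush; mem=41
  op9 P2: load  L4 → S/I/S/S on L4; bus BusRd; mem=41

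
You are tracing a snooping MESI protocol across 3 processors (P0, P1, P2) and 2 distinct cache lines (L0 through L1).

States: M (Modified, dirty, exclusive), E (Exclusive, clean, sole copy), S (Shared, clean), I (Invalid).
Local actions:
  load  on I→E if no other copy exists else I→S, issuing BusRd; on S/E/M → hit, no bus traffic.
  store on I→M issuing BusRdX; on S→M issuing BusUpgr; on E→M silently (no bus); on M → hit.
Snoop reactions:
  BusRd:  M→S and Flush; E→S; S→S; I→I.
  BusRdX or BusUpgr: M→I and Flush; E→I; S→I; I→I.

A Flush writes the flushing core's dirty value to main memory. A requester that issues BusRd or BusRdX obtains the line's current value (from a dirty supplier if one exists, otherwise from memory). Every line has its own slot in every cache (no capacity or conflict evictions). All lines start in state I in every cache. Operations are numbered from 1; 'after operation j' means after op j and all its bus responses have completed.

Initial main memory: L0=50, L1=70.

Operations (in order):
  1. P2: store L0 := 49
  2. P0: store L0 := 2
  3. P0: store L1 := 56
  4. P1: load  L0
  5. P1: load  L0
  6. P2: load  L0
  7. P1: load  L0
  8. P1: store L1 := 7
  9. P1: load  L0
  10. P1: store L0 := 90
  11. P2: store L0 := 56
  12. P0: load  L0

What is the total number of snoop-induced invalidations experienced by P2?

invalidations = 2

1. P2: store L0 := 49  bus=[BusRdX]  L0: P0=I P1=I P2=M  mem[L0]=50
2. P0: store L0 := 2  bus=[BusRdX,Flush]  L0: P0=M P1=I P2=I  mem[L0]=49
3. P0: store L1 := 56  bus=[BusRdX]  L1: P0=M P1=I P2=I  mem[L1]=70
4. P1: load  L0  bus=[BusRd,Flush]  L0: P0=S P1=S P2=I  mem[L0]=2
5. P1: load  L0  bus=[-]  L0: P0=S P1=S P2=I  mem[L0]=2
6. P2: load  L0  bus=[BusRd]  L0: P0=S P1=S P2=S  mem[L0]=2
7. P1: load  L0  bus=[-]  L0: P0=S P1=S P2=S  mem[L0]=2
8. P1: store L1 := 7  bus=[BusRdX,Flush]  L1: P0=I P1=M P2=I  mem[L1]=56
9. P1: load  L0  bus=[-]  L0: P0=S P1=S P2=S  mem[L0]=2
10. P1: store L0 := 90  bus=[BusUpgr]  L0: P0=I P1=M P2=I  mem[L0]=2
11. P2: store L0 := 56  bus=[BusRdX,Flush]  L0: P0=I P1=I P2=M  mem[L0]=90
12. P0: load  L0  bus=[BusRd,Flush]  L0: P0=S P1=I P2=S  mem[L0]=56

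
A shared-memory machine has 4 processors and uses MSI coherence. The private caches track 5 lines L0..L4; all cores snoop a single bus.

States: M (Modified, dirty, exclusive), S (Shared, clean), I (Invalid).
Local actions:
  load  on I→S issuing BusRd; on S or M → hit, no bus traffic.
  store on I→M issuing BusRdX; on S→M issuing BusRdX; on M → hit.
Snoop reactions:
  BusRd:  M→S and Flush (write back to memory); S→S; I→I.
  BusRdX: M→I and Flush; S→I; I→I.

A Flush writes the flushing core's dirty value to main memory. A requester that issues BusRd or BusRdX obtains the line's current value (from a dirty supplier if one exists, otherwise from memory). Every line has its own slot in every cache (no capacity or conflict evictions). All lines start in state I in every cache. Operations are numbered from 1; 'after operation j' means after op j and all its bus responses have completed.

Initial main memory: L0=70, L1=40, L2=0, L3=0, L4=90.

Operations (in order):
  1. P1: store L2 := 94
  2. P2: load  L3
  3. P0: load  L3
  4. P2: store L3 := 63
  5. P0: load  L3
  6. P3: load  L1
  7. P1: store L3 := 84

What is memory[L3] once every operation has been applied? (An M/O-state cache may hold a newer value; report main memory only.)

memory[L3] = 63

  op1 P1: store L2 := 94 → I/M/I/I on L2; bus BusRdX; mem=0
  op2 P2: load  L3 → I/I/S/I on L3; bus BusRd; mem=0
  op3 P0: load  L3 → S/I/S/I on L3; bus BusRd; mem=0
  op4 P2: store L3 := 63 → I/I/M/I on L3; bus BusRdX; mem=0
  op5 P0: load  L3 → S/I/S/I on L3; bus BusRd Flush; mem=63
  op6 P3: load  L1 → I/I/I/S on L1; bus BusRd; mem=40
  op7 P1: store L3 := 84 → I/M/I/I on L3; bus BusRdX; mem=63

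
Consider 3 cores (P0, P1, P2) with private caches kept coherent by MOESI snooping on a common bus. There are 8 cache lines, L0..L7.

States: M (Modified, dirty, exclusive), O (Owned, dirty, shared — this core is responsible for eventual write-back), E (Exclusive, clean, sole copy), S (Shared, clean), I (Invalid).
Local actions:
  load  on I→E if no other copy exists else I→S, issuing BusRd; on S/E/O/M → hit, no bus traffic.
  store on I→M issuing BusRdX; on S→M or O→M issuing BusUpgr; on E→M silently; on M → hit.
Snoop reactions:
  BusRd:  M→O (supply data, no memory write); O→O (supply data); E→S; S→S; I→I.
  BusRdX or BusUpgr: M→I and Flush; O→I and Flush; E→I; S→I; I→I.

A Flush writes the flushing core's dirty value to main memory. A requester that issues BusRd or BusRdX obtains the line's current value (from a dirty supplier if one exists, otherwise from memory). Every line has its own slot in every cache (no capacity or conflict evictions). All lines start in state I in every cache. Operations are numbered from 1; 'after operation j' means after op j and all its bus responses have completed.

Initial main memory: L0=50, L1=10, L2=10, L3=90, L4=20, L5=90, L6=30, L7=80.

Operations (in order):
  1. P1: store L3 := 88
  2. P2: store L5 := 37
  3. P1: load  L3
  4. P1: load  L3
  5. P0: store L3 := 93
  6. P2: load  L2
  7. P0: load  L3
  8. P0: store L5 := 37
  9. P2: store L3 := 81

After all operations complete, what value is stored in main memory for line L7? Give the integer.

memory[L7] = 80

1. P1: store L3 := 88  bus=[BusRdX]  L3: P0=I P1=M P2=I  mem[L3]=90
2. P2: store L5 := 37  bus=[BusRdX]  L5: P0=I P1=I P2=M  mem[L5]=90
3. P1: load  L3  bus=[-]  L3: P0=I P1=M P2=I  mem[L3]=90
4. P1: load  L3  bus=[-]  L3: P0=I P1=M P2=I  mem[L3]=90
5. P0: store L3 := 93  bus=[BusRdX,Flush]  L3: P0=M P1=I P2=I  mem[L3]=88
6. P2: load  L2  bus=[BusRd]  L2: P0=I P1=I P2=E  mem[L2]=10
7. P0: load  L3  bus=[-]  L3: P0=M P1=I P2=I  mem[L3]=88
8. P0: store L5 := 37  bus=[BusRdX,Flush]  L5: P0=M P1=I P2=I  mem[L5]=37
9. P2: store L3 := 81  bus=[BusRdX,Flush]  L3: P0=I P1=I P2=M  mem[L3]=93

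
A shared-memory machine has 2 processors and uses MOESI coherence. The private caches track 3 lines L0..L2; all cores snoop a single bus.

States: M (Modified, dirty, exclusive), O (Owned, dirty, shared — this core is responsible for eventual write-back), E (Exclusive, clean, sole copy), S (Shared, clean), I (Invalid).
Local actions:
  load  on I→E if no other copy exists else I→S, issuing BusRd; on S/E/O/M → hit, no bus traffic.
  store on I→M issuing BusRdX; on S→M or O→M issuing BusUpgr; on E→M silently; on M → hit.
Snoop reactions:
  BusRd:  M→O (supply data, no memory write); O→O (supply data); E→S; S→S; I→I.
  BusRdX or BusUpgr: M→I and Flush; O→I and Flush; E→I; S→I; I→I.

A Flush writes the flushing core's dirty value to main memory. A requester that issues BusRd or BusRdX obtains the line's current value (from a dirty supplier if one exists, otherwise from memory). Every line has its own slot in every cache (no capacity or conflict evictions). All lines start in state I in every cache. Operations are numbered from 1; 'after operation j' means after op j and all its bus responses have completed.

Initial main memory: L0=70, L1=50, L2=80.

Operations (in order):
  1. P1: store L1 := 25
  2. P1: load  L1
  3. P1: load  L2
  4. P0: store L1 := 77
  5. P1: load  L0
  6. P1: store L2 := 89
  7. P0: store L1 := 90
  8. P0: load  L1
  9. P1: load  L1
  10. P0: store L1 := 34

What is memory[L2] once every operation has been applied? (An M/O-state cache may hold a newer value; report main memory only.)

memory[L2] = 80

step 1: P1: store L1 := 25  ⟶  IM  (L1)  txn=BusRdX  M[L1]=50
step 2: P1: load  L1  ⟶  IM  (L1)  txn=∅  M[L1]=50
step 3: P1: load  L2  ⟶  IE  (L2)  txn=BusRd  M[L2]=80
step 4: P0: store L1 := 77  ⟶  MI  (L1)  txn=BusRdX+Flush  M[L1]=25
step 5: P1: load  L0  ⟶  IE  (L0)  txn=BusRd  M[L0]=70
step 6: P1: store L2 := 89  ⟶  IM  (L2)  txn=∅  M[L2]=80
step 7: P0: store L1 := 90  ⟶  MI  (L1)  txn=∅  M[L1]=25
step 8: P0: load  L1  ⟶  MI  (L1)  txn=∅  M[L1]=25
step 9: P1: load  L1  ⟶  OS  (L1)  txn=BusRd  M[L1]=25
step 10: P0: store L1 := 34  ⟶  MI  (L1)  txn=BusUpgr  M[L1]=25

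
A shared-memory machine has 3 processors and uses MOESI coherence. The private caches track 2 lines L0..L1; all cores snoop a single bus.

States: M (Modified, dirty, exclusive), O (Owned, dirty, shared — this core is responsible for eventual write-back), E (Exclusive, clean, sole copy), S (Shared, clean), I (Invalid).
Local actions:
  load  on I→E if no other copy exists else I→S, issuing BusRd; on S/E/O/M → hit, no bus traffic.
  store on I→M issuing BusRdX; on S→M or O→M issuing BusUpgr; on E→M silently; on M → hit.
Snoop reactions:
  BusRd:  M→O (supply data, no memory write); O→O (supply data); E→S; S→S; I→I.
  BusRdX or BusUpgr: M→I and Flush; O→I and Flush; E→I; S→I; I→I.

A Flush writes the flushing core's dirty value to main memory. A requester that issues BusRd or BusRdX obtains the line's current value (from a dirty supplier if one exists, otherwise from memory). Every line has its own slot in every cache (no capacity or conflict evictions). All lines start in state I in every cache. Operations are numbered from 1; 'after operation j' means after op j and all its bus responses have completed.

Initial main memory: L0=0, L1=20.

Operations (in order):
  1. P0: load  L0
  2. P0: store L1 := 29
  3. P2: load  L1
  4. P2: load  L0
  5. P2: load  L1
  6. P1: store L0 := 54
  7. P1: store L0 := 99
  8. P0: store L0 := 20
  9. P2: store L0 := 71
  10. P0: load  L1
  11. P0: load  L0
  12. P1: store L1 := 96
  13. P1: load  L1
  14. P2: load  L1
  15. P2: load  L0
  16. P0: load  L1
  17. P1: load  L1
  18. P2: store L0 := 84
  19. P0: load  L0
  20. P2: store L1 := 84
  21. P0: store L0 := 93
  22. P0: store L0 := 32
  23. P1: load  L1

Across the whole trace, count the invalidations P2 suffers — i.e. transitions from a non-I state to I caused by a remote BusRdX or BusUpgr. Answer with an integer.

invalidations = 3

[1] P0: load  L0 | P0:E(0), P1:I, P2:I | bus: BusRd
[2] P0: store L1 := 29 | P0:M(29), P1:I, P2:I | bus: BusRdX
[3] P2: load  L1 | P0:O(29), P1:I, P2:S(29) | bus: BusRd
[4] P2: load  L0 | P0:S(0), P1:I, P2:S(0) | bus: BusRd
[5] P2: load  L1 | P0:O(29), P1:I, P2:S(29) | bus: none
[6] P1: store L0 := 54 | P0:I, P1:M(54), P2:I | bus: BusRdX
[7] P1: store L0 := 99 | P0:I, P1:M(99), P2:I | bus: none
[8] P0: store L0 := 20 | P0:M(20), P1:I, P2:I | bus: BusRdX,Flush
[9] P2: store L0 := 71 | P0:I, P1:I, P2:M(71) | bus: BusRdX,Flush
[10] P0: load  L1 | P0:O(29), P1:I, P2:S(29) | bus: none
[11] P0: load  L0 | P0:S(71), P1:I, P2:O(71) | bus: BusRd
[12] P1: store L1 := 96 | P0:I, P1:M(96), P2:I | bus: BusRdX,Flush
[13] P1: load  L1 | P0:I, P1:M(96), P2:I | bus: none
[14] P2: load  L1 | P0:I, P1:O(96), P2:S(96) | bus: BusRd
[15] P2: load  L0 | P0:S(71), P1:I, P2:O(71) | bus: none
[16] P0: load  L1 | P0:S(96), P1:O(96), P2:S(96) | bus: BusRd
[17] P1: load  L1 | P0:S(96), P1:O(96), P2:S(96) | bus: none
[18] P2: store L0 := 84 | P0:I, P1:I, P2:M(84) | bus: BusUpgr
[19] P0: load  L0 | P0:S(84), P1:I, P2:O(84) | bus: BusRd
[20] P2: store L1 := 84 | P0:I, P1:I, P2:M(84) | bus: BusUpgr,Flush
[21] P0: store L0 := 93 | P0:M(93), P1:I, P2:I | bus: BusUpgr,Flush
[22] P0: store L0 := 32 | P0:M(32), P1:I, P2:I | bus: none
[23] P1: load  L1 | P0:I, P1:S(84), P2:O(84) | bus: BusRd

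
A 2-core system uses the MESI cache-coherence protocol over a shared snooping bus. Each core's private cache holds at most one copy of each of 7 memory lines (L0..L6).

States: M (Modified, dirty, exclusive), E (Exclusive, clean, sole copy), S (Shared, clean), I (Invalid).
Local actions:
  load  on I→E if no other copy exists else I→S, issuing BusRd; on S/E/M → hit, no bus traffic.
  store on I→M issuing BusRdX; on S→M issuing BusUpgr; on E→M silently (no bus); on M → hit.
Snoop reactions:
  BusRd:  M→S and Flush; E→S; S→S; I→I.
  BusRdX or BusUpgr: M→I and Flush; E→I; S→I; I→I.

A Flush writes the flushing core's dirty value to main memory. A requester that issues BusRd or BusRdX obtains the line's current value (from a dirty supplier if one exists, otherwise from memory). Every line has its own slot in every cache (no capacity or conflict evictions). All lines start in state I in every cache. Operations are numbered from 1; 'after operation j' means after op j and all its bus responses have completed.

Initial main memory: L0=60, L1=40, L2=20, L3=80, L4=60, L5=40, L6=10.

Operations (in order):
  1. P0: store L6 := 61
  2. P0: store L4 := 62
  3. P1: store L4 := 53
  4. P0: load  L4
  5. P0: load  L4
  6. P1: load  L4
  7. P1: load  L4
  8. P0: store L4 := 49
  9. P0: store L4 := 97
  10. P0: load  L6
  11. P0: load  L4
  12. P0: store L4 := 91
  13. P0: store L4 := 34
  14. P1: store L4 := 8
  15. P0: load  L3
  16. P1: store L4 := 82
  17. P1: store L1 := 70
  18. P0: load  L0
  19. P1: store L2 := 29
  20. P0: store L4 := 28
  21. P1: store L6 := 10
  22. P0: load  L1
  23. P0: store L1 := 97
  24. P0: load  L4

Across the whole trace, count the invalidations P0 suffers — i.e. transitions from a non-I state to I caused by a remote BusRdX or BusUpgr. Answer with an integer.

invalidations = 3

[1] P0: store L6 := 61 | P0:M(61), P1:I | bus: BusRdX
[2] P0: store L4 := 62 | P0:M(62), P1:I | bus: BusRdX
[3] P1: store L4 := 53 | P0:I, P1:M(53) | bus: BusRdX,Flush
[4] P0: load  L4 | P0:S(53), P1:S(53) | bus: BusRd,Flush
[5] P0: load  L4 | P0:S(53), P1:S(53) | bus: none
[6] P1: load  L4 | P0:S(53), P1:S(53) | bus: none
[7] P1: load  L4 | P0:S(53), P1:S(53) | bus: none
[8] P0: store L4 := 49 | P0:M(49), P1:I | bus: BusUpgr
[9] P0: store L4 := 97 | P0:M(97), P1:I | bus: none
[10] P0: load  L6 | P0:M(61), P1:I | bus: none
[11] P0: load  L4 | P0:M(97), P1:I | bus: none
[12] P0: store L4 := 91 | P0:M(91), P1:I | bus: none
[13] P0: store L4 := 34 | P0:M(34), P1:I | bus: none
[14] P1: store L4 := 8 | P0:I, P1:M(8) | bus: BusRdX,Flush
[15] P0: load  L3 | P0:E(80), P1:I | bus: BusRd
[16] P1: store L4 := 82 | P0:I, P1:M(82) | bus: none
[17] P1: store L1 := 70 | P0:I, P1:M(70) | bus: BusRdX
[18] P0: load  L0 | P0:E(60), P1:I | bus: BusRd
[19] P1: store L2 := 29 | P0:I, P1:M(29) | bus: BusRdX
[20] P0: store L4 := 28 | P0:M(28), P1:I | bus: BusRdX,Flush
[21] P1: store L6 := 10 | P0:I, P1:M(10) | bus: BusRdX,Flush
[22] P0: load  L1 | P0:S(70), P1:S(70) | bus: BusRd,Flush
[23] P0: store L1 := 97 | P0:M(97), P1:I | bus: BusUpgr
[24] P0: load  L4 | P0:M(28), P1:I | bus: none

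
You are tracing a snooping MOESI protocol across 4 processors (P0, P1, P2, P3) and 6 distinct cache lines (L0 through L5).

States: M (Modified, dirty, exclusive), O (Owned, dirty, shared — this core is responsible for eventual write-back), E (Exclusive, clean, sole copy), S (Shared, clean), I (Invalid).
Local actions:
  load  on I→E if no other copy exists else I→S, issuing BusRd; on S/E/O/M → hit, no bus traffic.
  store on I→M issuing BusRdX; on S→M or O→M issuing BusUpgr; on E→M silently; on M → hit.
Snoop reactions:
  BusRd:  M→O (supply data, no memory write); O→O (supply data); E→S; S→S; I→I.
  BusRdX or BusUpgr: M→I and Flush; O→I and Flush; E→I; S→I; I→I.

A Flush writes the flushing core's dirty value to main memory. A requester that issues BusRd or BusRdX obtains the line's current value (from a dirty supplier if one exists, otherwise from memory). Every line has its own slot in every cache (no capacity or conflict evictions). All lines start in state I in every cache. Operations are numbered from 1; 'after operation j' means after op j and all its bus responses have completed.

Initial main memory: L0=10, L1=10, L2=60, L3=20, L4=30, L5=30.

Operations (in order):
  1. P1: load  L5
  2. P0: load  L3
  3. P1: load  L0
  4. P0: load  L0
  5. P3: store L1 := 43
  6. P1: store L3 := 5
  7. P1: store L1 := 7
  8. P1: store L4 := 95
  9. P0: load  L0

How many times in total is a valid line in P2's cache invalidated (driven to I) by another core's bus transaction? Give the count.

[1] P1: load  L5 | P0:I, P1:E(30), P2:I, P3:I | bus: BusRd
[2] P0: load  L3 | P0:E(20), P1:I, P2:I, P3:I | bus: BusRd
[3] P1: load  L0 | P0:I, P1:E(10), P2:I, P3:I | bus: BusRd
[4] P0: load  L0 | P0:S(10), P1:S(10), P2:I, P3:I | bus: BusRd
[5] P3: store L1 := 43 | P0:I, P1:I, P2:I, P3:M(43) | bus: BusRdX
[6] P1: store L3 := 5 | P0:I, P1:M(5), P2:I, P3:I | bus: BusRdX
[7] P1: store L1 := 7 | P0:I, P1:M(7), P2:I, P3:I | bus: BusRdX,Flush
[8] P1: store L4 := 95 | P0:I, P1:M(95), P2:I, P3:I | bus: BusRdX
[9] P0: load  L0 | P0:S(10), P1:S(10), P2:I, P3:I | bus: none

invalidations = 0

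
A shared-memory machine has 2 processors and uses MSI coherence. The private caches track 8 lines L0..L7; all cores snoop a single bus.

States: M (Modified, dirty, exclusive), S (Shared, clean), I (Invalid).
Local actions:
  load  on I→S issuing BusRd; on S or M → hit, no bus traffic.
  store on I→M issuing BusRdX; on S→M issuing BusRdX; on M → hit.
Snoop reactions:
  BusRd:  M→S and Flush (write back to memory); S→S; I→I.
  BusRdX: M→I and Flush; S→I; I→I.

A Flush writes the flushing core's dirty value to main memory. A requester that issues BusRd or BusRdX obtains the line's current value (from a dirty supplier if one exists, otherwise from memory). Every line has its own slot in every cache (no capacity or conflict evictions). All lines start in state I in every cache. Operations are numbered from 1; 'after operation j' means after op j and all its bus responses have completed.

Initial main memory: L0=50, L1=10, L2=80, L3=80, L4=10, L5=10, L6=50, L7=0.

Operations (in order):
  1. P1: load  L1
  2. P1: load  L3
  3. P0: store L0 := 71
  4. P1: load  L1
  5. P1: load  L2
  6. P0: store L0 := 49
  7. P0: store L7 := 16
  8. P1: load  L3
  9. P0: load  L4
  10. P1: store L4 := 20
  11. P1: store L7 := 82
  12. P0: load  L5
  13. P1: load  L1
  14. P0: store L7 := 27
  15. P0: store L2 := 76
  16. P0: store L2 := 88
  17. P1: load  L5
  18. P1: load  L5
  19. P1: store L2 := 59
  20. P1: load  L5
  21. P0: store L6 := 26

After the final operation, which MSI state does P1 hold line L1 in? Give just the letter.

state = S

1. P1: load  L1  bus=[BusRd]  L1: P0=I P1=S  mem[L1]=10
2. P1: load  L3  bus=[BusRd]  L3: P0=I P1=S  mem[L3]=80
3. P0: store L0 := 71  bus=[BusRdX]  L0: P0=M P1=I  mem[L0]=50
4. P1: load  L1  bus=[-]  L1: P0=I P1=S  mem[L1]=10
5. P1: load  L2  bus=[BusRd]  L2: P0=I P1=S  mem[L2]=80
6. P0: store L0 := 49  bus=[-]  L0: P0=M P1=I  mem[L0]=50
7. P0: store L7 := 16  bus=[BusRdX]  L7: P0=M P1=I  mem[L7]=0
8. P1: load  L3  bus=[-]  L3: P0=I P1=S  mem[L3]=80
9. P0: load  L4  bus=[BusRd]  L4: P0=S P1=I  mem[L4]=10
10. P1: store L4 := 20  bus=[BusRdX]  L4: P0=I P1=M  mem[L4]=10
11. P1: store L7 := 82  bus=[BusRdX,Flush]  L7: P0=I P1=M  mem[L7]=16
12. P0: load  L5  bus=[BusRd]  L5: P0=S P1=I  mem[L5]=10
13. P1: load  L1  bus=[-]  L1: P0=I P1=S  mem[L1]=10
14. P0: store L7 := 27  bus=[BusRdX,Flush]  L7: P0=M P1=I  mem[L7]=82
15. P0: store L2 := 76  bus=[BusRdX]  L2: P0=M P1=I  mem[L2]=80
16. P0: store L2 := 88  bus=[-]  L2: P0=M P1=I  mem[L2]=80
17. P1: load  L5  bus=[BusRd]  L5: P0=S P1=S  mem[L5]=10
18. P1: load  L5  bus=[-]  L5: P0=S P1=S  mem[L5]=10
19. P1: store L2 := 59  bus=[BusRdX,Flush]  L2: P0=I P1=M  mem[L2]=88
20. P1: load  L5  bus=[-]  L5: P0=S P1=S  mem[L5]=10
21. P0: store L6 := 26  bus=[BusRdX]  L6: P0=M P1=I  mem[L6]=50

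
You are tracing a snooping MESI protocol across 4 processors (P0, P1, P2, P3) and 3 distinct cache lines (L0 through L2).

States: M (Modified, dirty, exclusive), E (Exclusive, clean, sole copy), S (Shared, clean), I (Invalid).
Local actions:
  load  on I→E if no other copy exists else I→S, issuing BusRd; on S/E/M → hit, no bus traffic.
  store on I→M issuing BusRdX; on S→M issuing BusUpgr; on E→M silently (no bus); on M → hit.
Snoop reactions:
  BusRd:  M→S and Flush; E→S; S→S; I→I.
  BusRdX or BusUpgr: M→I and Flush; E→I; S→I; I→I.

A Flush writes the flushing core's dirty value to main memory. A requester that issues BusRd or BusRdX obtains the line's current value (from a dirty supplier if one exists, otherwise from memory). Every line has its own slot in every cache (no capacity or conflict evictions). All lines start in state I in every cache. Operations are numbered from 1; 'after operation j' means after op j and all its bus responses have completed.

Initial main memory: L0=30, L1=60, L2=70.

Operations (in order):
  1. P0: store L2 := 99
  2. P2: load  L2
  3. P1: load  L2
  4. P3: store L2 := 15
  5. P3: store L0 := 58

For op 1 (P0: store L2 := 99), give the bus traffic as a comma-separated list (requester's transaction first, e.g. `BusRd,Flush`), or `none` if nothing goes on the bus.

bus = BusRdX

[1] P0: store L2 := 99 | P0:M(99), P1:I, P2:I, P3:I | bus: BusRdX
[2] P2: load  L2 | P0:S(99), P1:I, P2:S(99), P3:I | bus: BusRd,Flush
[3] P1: load  L2 | P0:S(99), P1:S(99), P2:S(99), P3:I | bus: BusRd
[4] P3: store L2 := 15 | P0:I, P1:I, P2:I, P3:M(15) | bus: BusRdX
[5] P3: store L0 := 58 | P0:I, P1:I, P2:I, P3:M(58) | bus: BusRdX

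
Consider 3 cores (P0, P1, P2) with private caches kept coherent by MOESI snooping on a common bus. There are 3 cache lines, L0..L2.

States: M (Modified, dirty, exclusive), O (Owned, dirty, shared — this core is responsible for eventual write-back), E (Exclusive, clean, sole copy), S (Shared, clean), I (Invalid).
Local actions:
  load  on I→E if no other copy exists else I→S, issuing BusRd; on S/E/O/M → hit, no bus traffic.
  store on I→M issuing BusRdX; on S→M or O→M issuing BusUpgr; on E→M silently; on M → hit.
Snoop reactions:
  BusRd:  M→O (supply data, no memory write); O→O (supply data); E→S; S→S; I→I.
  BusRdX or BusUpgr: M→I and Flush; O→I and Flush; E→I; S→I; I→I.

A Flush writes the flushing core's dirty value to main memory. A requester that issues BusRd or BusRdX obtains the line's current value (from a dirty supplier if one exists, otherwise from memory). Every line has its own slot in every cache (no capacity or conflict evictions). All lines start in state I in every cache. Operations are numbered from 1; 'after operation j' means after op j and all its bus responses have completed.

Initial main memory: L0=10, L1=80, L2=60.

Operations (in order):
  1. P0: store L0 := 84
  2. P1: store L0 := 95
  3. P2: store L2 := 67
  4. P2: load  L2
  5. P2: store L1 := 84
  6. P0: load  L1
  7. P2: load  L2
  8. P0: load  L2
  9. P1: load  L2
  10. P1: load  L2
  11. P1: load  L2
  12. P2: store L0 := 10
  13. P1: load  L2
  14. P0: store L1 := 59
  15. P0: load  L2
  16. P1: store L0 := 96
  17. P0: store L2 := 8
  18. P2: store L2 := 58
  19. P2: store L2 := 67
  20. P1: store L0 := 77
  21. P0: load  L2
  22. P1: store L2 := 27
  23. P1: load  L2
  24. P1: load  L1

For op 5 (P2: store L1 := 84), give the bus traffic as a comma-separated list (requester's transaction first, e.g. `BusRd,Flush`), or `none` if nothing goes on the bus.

bus = BusRdX

step 1: P0: store L0 := 84  ⟶  MII  (L0)  txn=BusRdX  M[L0]=10
step 2: P1: store L0 := 95  ⟶  IMI  (L0)  txn=BusRdX+Flush  M[L0]=84
step 3: P2: store L2 := 67  ⟶  IIM  (L2)  txn=BusRdX  M[L2]=60
step 4: P2: load  L2  ⟶  IIM  (L2)  txn=∅  M[L2]=60
step 5: P2: store L1 := 84  ⟶  IIM  (L1)  txn=BusRdX  M[L1]=80
step 6: P0: load  L1  ⟶  SIO  (L1)  txn=BusRd  M[L1]=80
step 7: P2: load  L2  ⟶  IIM  (L2)  txn=∅  M[L2]=60
step 8: P0: load  L2  ⟶  SIO  (L2)  txn=BusRd  M[L2]=60
step 9: P1: load  L2  ⟶  SSO  (L2)  txn=BusRd  M[L2]=60
step 10: P1: load  L2  ⟶  SSO  (L2)  txn=∅  M[L2]=60
step 11: P1: load  L2  ⟶  SSO  (L2)  txn=∅  M[L2]=60
step 12: P2: store L0 := 10  ⟶  IIM  (L0)  txn=BusRdX+Flush  M[L0]=95
step 13: P1: load  L2  ⟶  SSO  (L2)  txn=∅  M[L2]=60
step 14: P0: store L1 := 59  ⟶  MII  (L1)  txn=BusUpgr+Flush  M[L1]=84
step 15: P0: load  L2  ⟶  SSO  (L2)  txn=∅  M[L2]=60
step 16: P1: store L0 := 96  ⟶  IMI  (L0)  txn=BusRdX+Flush  M[L0]=10
step 17: P0: store L2 := 8  ⟶  MII  (L2)  txn=BusUpgr+Flush  M[L2]=67
step 18: P2: store L2 := 58  ⟶  IIM  (L2)  txn=BusRdX+Flush  M[L2]=8
step 19: P2: store L2 := 67  ⟶  IIM  (L2)  txn=∅  M[L2]=8
step 20: P1: store L0 := 77  ⟶  IMI  (L0)  txn=∅  M[L0]=10
step 21: P0: load  L2  ⟶  SIO  (L2)  txn=BusRd  M[L2]=8
step 22: P1: store L2 := 27  ⟶  IMI  (L2)  txn=BusRdX+Flush  M[L2]=67
step 23: P1: load  L2  ⟶  IMI  (L2)  txn=∅  M[L2]=67
step 24: P1: load  L1  ⟶  OSI  (L1)  txn=BusRd  M[L1]=84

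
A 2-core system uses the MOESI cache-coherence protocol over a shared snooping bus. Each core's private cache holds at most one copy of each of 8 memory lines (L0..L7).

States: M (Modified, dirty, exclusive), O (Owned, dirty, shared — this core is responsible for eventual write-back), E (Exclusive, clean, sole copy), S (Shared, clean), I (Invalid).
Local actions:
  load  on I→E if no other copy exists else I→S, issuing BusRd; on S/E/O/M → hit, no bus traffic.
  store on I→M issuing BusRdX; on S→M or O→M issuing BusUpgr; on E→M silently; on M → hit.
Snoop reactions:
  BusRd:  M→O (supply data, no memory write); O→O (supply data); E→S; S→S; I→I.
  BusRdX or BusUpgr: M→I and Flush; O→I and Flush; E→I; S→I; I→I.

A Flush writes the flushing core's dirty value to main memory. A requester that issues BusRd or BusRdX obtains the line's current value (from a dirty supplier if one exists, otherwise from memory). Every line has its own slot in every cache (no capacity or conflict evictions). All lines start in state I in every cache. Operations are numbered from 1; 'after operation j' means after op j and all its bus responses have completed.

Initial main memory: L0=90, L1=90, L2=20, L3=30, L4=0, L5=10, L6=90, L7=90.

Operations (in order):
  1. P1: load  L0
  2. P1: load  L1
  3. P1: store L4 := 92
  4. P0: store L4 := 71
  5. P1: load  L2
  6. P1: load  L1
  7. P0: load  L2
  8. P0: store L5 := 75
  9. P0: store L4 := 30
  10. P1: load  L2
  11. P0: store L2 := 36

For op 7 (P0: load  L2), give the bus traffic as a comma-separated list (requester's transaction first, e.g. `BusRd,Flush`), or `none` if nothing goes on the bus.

bus = BusRd

1. P1: load  L0  bus=[BusRd]  L0: P0=I P1=E  mem[L0]=90
2. P1: load  L1  bus=[BusRd]  L1: P0=I P1=E  mem[L1]=90
3. P1: store L4 := 92  bus=[BusRdX]  L4: P0=I P1=M  mem[L4]=0
4. P0: store L4 := 71  bus=[BusRdX,Flush]  L4: P0=M P1=I  mem[L4]=92
5. P1: load  L2  bus=[BusRd]  L2: P0=I P1=E  mem[L2]=20
6. P1: load  L1  bus=[-]  L1: P0=I P1=E  mem[L1]=90
7. P0: load  L2  bus=[BusRd]  L2: P0=S P1=S  mem[L2]=20
8. P0: store L5 := 75  bus=[BusRdX]  L5: P0=M P1=I  mem[L5]=10
9. P0: store L4 := 30  bus=[-]  L4: P0=M P1=I  mem[L4]=92
10. P1: load  L2  bus=[-]  L2: P0=S P1=S  mem[L2]=20
11. P0: store L2 := 36  bus=[BusUpgr]  L2: P0=M P1=I  mem[L2]=20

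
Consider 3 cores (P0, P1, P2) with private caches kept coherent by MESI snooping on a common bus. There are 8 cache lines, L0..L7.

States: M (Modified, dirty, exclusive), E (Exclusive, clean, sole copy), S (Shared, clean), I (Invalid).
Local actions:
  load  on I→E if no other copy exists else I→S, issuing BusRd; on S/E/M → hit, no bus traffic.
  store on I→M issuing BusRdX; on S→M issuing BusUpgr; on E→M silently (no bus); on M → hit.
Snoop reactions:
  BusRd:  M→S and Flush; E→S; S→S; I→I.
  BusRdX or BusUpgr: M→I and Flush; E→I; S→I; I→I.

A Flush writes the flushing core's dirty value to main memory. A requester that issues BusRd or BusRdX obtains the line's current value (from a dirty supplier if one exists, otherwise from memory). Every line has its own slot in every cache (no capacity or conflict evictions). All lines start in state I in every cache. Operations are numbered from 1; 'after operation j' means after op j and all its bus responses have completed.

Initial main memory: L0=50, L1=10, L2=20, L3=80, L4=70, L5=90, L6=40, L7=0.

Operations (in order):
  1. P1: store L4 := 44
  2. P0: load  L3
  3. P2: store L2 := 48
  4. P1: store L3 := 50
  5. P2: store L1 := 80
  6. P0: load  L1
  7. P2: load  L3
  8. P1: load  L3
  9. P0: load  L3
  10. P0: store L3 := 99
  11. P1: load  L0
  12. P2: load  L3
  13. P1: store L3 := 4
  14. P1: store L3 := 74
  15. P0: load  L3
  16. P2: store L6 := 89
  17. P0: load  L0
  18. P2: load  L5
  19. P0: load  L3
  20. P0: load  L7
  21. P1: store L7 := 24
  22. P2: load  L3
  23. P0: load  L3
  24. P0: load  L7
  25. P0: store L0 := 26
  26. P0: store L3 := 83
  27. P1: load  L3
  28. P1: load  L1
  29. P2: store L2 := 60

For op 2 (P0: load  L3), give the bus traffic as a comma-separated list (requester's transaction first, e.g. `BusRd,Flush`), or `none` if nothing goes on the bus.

bus = BusRd

  op1 P1: store L4 := 44 → I/M/I on L4; bus BusRdX; mem=70
  op2 P0: load  L3 → E/I/I on L3; bus BusRd; mem=80
  op3 P2: store L2 := 48 → I/I/M on L2; bus BusRdX; mem=20
  op4 P1: store L3 := 50 → I/M/I on L3; bus BusRdX; mem=80
  op5 P2: store L1 := 80 → I/I/M on L1; bus BusRdX; mem=10
  op6 P0: load  L1 → S/I/S on L1; bus BusRd Flush; mem=80
  op7 P2: load  L3 → I/S/S on L3; bus BusRd Flush; mem=50
  op8 P1: load  L3 → I/S/S on L3; bus (none); mem=50
  op9 P0: load  L3 → S/S/S on L3; bus BusRd; mem=50
  op10 P0: store L3 := 99 → M/I/I on L3; bus BusUpgr; mem=50
  op11 P1: load  L0 → I/E/I on L0; bus BusRd; mem=50
  op12 P2: load  L3 → S/I/S on L3; bus BusRd Flush; mem=99
  op13 P1: store L3 := 4 → I/M/I on L3; bus BusRdX; mem=99
  op14 P1: store L3 := 74 → I/M/I on L3; bus (none); mem=99
  op15 P0: load  L3 → S/S/I on L3; bus BusRd Flush; mem=74
  op16 P2: store L6 := 89 → I/I/M on L6; bus BusRdX; mem=40
  op17 P0: load  L0 → S/S/I on L0; bus BusRd; mem=50
  op18 P2: load  L5 → I/I/E on L5; bus BusRd; mem=90
  op19 P0: load  L3 → S/S/I on L3; bus (none); mem=74
  op20 P0: load  L7 → E/I/I on L7; bus BusRd; mem=0
  op21 P1: store L7 := 24 → I/M/I on L7; bus BusRdX; mem=0
  op22 P2: load  L3 → S/S/S on L3; bus BusRd; mem=74
  op23 P0: load  L3 → S/S/S on L3; bus (none); mem=74
  op24 P0: load  L7 → S/S/I on L7; bus BusRd Flush; mem=24
  op25 P0: store L0 := 26 → M/I/I on L0; bus BusUpgr; mem=50
  op26 P0: store L3 := 83 → M/I/I on L3; bus BusUpgr; mem=74
  op27 P1: load  L3 → S/S/I on L3; bus BusRd Flush; mem=83
  op28 P1: load  L1 → S/S/S on L1; bus BusRd; mem=80
  op29 P2: store L2 := 60 → I/I/M on L2; bus (none); mem=20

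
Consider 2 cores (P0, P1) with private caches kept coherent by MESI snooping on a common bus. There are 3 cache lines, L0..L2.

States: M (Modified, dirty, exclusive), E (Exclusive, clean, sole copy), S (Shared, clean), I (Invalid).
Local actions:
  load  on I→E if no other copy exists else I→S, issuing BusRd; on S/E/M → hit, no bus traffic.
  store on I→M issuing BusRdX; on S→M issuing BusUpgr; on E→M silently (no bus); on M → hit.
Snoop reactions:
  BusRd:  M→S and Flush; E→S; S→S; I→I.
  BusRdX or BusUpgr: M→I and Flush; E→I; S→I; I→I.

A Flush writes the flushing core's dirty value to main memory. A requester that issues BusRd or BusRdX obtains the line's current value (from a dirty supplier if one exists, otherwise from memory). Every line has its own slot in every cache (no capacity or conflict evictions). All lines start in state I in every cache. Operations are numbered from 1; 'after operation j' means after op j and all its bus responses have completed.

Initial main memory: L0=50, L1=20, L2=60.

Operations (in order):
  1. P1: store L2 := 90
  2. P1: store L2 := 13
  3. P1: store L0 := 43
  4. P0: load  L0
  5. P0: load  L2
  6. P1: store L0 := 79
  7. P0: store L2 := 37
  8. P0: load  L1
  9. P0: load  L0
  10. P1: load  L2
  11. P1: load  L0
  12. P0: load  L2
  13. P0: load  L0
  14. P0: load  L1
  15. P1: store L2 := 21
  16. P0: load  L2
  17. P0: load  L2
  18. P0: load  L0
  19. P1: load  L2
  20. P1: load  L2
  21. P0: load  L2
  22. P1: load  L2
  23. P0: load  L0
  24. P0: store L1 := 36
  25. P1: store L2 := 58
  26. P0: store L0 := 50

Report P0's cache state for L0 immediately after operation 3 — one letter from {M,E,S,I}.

[1] P1: store L2 := 90 | P0:I, P1:M(90) | bus: BusRdX
[2] P1: store L2 := 13 | P0:I, P1:M(13) | bus: none
[3] P1: store L0 := 43 | P0:I, P1:M(43) | bus: BusRdX
[4] P0: load  L0 | P0:S(43), P1:S(43) | bus: BusRd,Flush
[5] P0: load  L2 | P0:S(13), P1:S(13) | bus: BusRd,Flush
[6] P1: store L0 := 79 | P0:I, P1:M(79) | bus: BusUpgr
[7] P0: store L2 := 37 | P0:M(37), P1:I | bus: BusUpgr
[8] P0: load  L1 | P0:E(20), P1:I | bus: BusRd
[9] P0: load  L0 | P0:S(79), P1:S(79) | bus: BusRd,Flush
[10] P1: load  L2 | P0:S(37), P1:S(37) | bus: BusRd,Flush
[11] P1: load  L0 | P0:S(79), P1:S(79) | bus: none
[12] P0: load  L2 | P0:S(37), P1:S(37) | bus: none
[13] P0: load  L0 | P0:S(79), P1:S(79) | bus: none
[14] P0: load  L1 | P0:E(20), P1:I | bus: none
[15] P1: store L2 := 21 | P0:I, P1:M(21) | bus: BusUpgr
[16] P0: load  L2 | P0:S(21), P1:S(21) | bus: BusRd,Flush
[17] P0: load  L2 | P0:S(21), P1:S(21) | bus: none
[18] P0: load  L0 | P0:S(79), P1:S(79) | bus: none
[19] P1: load  L2 | P0:S(21), P1:S(21) | bus: none
[20] P1: load  L2 | P0:S(21), P1:S(21) | bus: none
[21] P0: load  L2 | P0:S(21), P1:S(21) | bus: none
[22] P1: load  L2 | P0:S(21), P1:S(21) | bus: none
[23] P0: load  L0 | P0:S(79), P1:S(79) | bus: none
[24] P0: store L1 := 36 | P0:M(36), P1:I | bus: none
[25] P1: store L2 := 58 | P0:I, P1:M(58) | bus: BusUpgr
[26] P0: store L0 := 50 | P0:M(50), P1:I | bus: BusUpgr

state = I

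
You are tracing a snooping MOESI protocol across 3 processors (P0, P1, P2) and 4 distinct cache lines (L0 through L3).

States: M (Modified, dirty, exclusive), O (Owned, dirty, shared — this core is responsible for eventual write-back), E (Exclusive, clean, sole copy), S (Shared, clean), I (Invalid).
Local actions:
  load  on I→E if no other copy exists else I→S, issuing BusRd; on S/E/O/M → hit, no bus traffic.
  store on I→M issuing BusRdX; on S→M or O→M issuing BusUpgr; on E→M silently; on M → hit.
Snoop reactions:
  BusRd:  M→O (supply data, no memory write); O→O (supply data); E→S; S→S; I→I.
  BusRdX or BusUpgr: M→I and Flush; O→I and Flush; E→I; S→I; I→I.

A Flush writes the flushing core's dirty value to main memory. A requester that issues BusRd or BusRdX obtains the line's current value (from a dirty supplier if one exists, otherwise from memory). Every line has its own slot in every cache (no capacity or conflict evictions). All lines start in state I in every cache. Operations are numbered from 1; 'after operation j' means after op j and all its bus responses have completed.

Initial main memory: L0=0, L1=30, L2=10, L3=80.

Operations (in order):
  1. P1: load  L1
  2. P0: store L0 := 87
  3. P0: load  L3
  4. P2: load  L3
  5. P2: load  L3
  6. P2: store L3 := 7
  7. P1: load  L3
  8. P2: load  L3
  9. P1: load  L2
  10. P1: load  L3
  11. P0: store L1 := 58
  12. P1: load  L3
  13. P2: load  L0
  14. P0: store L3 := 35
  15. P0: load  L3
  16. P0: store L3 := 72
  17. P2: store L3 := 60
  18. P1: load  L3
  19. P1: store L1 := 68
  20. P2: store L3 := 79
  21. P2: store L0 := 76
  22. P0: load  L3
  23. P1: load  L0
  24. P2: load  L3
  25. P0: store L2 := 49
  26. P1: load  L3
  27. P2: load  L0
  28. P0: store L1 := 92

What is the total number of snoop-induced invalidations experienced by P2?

invalidations = 1

1. P1: load  L1  bus=[BusRd]  L1: P0=I P1=E P2=I  mem[L1]=30
2. P0: store L0 := 87  bus=[BusRdX]  L0: P0=M P1=I P2=I  mem[L0]=0
3. P0: load  L3  bus=[BusRd]  L3: P0=E P1=I P2=I  mem[L3]=80
4. P2: load  L3  bus=[BusRd]  L3: P0=S P1=I P2=S  mem[L3]=80
5. P2: load  L3  bus=[-]  L3: P0=S P1=I P2=S  mem[L3]=80
6. P2: store L3 := 7  bus=[BusUpgr]  L3: P0=I P1=I P2=M  mem[L3]=80
7. P1: load  L3  bus=[BusRd]  L3: P0=I P1=S P2=O  mem[L3]=80
8. P2: load  L3  bus=[-]  L3: P0=I P1=S P2=O  mem[L3]=80
9. P1: load  L2  bus=[BusRd]  L2: P0=I P1=E P2=I  mem[L2]=10
10. P1: load  L3  bus=[-]  L3: P0=I P1=S P2=O  mem[L3]=80
11. P0: store L1 := 58  bus=[BusRdX]  L1: P0=M P1=I P2=I  mem[L1]=30
12. P1: load  L3  bus=[-]  L3: P0=I P1=S P2=O  mem[L3]=80
13. P2: load  L0  bus=[BusRd]  L0: P0=O P1=I P2=S  mem[L0]=0
14. P0: store L3 := 35  bus=[BusRdX,Flush]  L3: P0=M P1=I P2=I  mem[L3]=7
15. P0: load  L3  bus=[-]  L3: P0=M P1=I P2=I  mem[L3]=7
16. P0: store L3 := 72  bus=[-]  L3: P0=M P1=I P2=I  mem[L3]=7
17. P2: store L3 := 60  bus=[BusRdX,Flush]  L3: P0=I P1=I P2=M  mem[L3]=72
18. P1: load  L3  bus=[BusRd]  L3: P0=I P1=S P2=O  mem[L3]=72
19. P1: store L1 := 68  bus=[BusRdX,Flush]  L1: P0=I P1=M P2=I  mem[L1]=58
20. P2: store L3 := 79  bus=[BusUpgr]  L3: P0=I P1=I P2=M  mem[L3]=72
21. P2: store L0 := 76  bus=[BusUpgr,Flush]  L0: P0=I P1=I P2=M  mem[L0]=87
22. P0: load  L3  bus=[BusRd]  L3: P0=S P1=I P2=O  mem[L3]=72
23. P1: load  L0  bus=[BusRd]  L0: P0=I P1=S P2=O  mem[L0]=87
24. P2: load  L3  bus=[-]  L3: P0=S P1=I P2=O  mem[L3]=72
25. P0: store L2 := 49  bus=[BusRdX]  L2: P0=M P1=I P2=I  mem[L2]=10
26. P1: load  L3  bus=[BusRd]  L3: P0=S P1=S P2=O  mem[L3]=72
27. P2: load  L0  bus=[-]  L0: P0=I P1=S P2=O  mem[L0]=87
28. P0: store L1 := 92  bus=[BusRdX,Flush]  L1: P0=M P1=I P2=I  mem[L1]=68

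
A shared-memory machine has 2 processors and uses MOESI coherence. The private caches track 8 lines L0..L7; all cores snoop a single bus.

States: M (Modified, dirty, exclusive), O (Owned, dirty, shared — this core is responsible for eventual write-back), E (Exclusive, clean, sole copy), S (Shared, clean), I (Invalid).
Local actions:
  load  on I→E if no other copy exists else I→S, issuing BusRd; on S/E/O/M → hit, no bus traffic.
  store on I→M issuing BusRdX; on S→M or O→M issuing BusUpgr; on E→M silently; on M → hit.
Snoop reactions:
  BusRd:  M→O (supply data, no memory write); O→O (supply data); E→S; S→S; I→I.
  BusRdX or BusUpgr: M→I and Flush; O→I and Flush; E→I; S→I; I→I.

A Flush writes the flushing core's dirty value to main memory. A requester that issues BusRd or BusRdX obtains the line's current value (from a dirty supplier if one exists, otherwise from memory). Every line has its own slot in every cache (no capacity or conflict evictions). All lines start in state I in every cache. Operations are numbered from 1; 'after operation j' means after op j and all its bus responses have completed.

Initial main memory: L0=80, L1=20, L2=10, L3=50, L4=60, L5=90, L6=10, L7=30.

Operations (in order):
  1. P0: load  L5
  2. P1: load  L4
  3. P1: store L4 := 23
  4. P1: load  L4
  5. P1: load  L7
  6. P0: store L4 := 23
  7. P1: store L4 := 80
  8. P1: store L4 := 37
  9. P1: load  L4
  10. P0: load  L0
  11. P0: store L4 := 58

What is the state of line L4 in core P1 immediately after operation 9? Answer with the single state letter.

[1] P0: load  L5 | P0:E(90), P1:I | bus: BusRd
[2] P1: load  L4 | P0:I, P1:E(60) | bus: BusRd
[3] P1: store L4 := 23 | P0:I, P1:M(23) | bus: none
[4] P1: load  L4 | P0:I, P1:M(23) | bus: none
[5] P1: load  L7 | P0:I, P1:E(30) | bus: BusRd
[6] P0: store L4 := 23 | P0:M(23), P1:I | bus: BusRdX,Flush
[7] P1: store L4 := 80 | P0:I, P1:M(80) | bus: BusRdX,Flush
[8] P1: store L4 := 37 | P0:I, P1:M(37) | bus: none
[9] P1: load  L4 | P0:I, P1:M(37) | bus: none
[10] P0: load  L0 | P0:E(80), P1:I | bus: BusRd
[11] P0: store L4 := 58 | P0:M(58), P1:I | bus: BusRdX,Flush

state = M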